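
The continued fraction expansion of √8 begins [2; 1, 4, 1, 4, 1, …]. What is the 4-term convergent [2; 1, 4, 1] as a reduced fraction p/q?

17/6

Compute successive convergents:
a_0 = 2: 2/1
a_1 = 1: 3/1
a_2 = 4: 14/5
a_3 = 1: 17/6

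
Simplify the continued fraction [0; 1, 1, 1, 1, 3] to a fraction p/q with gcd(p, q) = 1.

11/18

a_0 = 0: 0/1
a_1 = 1: 1/1
a_2 = 1: 1/2
a_3 = 1: 2/3
a_4 = 1: 3/5
a_5 = 3: 11/18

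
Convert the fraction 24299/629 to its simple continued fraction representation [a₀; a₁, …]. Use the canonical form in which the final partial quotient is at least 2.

[38; 1, 1, 1, 2, 2, 6, 5]

24299 = 38·629 + 397, so a_0 = 38
629 = 1·397 + 232, so a_1 = 1
397 = 1·232 + 165, so a_2 = 1
232 = 1·165 + 67, so a_3 = 1
165 = 2·67 + 31, so a_4 = 2
67 = 2·31 + 5, so a_5 = 2
31 = 6·5 + 1, so a_6 = 6
5 = 5·1 + 0, so a_7 = 5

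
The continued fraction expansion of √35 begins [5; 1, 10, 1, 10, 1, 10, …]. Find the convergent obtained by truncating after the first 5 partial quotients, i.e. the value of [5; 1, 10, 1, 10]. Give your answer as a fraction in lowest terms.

775/131

Build up convergents one term at a time:
a_0 = 5: 5/1
a_1 = 1: 6/1
a_2 = 10: 65/11
a_3 = 1: 71/12
a_4 = 10: 775/131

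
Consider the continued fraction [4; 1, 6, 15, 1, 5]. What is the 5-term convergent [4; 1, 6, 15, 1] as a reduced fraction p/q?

Build up convergents one term at a time:
a_0 = 4: 4/1
a_1 = 1: 5/1
a_2 = 6: 34/7
a_3 = 15: 515/106
a_4 = 1: 549/113

549/113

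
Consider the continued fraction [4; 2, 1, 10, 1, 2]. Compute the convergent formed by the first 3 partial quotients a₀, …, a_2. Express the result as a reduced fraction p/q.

13/3

Start with 1.
2 + 1/(1/1) = 2 + 1/1 = 3/1
4 + 1/(3/1) = 4 + 1/3 = 13/3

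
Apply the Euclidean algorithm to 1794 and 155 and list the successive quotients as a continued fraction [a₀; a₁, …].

Repeatedly divide and take the remainder:
1794 = 11·155 + 89, so a_0 = 11
155 = 1·89 + 66, so a_1 = 1
89 = 1·66 + 23, so a_2 = 1
66 = 2·23 + 20, so a_3 = 2
23 = 1·20 + 3, so a_4 = 1
20 = 6·3 + 2, so a_5 = 6
3 = 1·2 + 1, so a_6 = 1
2 = 2·1 + 0, so a_7 = 2

[11; 1, 1, 2, 1, 6, 1, 2]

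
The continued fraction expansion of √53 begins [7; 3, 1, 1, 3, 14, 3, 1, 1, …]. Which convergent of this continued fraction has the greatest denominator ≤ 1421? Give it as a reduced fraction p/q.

List convergents until the denominator exceeds the bound:
a_0 = 7: 7/1  (≤ bound)
a_1 = 3: 22/3  (≤ bound)
a_2 = 1: 29/4  (≤ bound)
a_3 = 1: 51/7  (≤ bound)
a_4 = 3: 182/25  (≤ bound)
a_5 = 14: 2599/357  (≤ bound)
a_6 = 3: 7979/1096  (≤ bound)
a_7 = 1: 10578/1453  (> 1421, stop)

7979/1096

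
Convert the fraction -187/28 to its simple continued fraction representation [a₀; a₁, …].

[-7; 3, 9]

⌊-187/28⌋ = -7, remainder 9
⌊28/9⌋ = 3, remainder 1
⌊9/1⌋ = 9, remainder 0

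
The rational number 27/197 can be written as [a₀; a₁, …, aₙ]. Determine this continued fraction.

[0; 7, 3, 2, 1, 2]

Run the Euclidean algorithm, recording each quotient:
27 = 0·197 + 27, so a_0 = 0
197 = 7·27 + 8, so a_1 = 7
27 = 3·8 + 3, so a_2 = 3
8 = 2·3 + 2, so a_3 = 2
3 = 1·2 + 1, so a_4 = 1
2 = 2·1 + 0, so a_5 = 2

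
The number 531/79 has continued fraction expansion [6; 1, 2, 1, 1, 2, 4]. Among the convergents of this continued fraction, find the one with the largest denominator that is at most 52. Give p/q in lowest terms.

121/18

a_0 = 6: 6/1  (≤ bound)
a_1 = 1: 7/1  (≤ bound)
a_2 = 2: 20/3  (≤ bound)
a_3 = 1: 27/4  (≤ bound)
a_4 = 1: 47/7  (≤ bound)
a_5 = 2: 121/18  (≤ bound)
a_6 = 4: 531/79  (> 52, stop)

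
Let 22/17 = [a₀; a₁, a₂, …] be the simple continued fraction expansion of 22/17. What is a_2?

2

⌊22/17⌋ = 1, remainder 5
⌊17/5⌋ = 3, remainder 2
⌊5/2⌋ = 2, remainder 1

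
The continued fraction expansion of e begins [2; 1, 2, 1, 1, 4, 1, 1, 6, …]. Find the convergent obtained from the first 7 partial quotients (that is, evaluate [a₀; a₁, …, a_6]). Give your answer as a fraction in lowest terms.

Start with 1.
4 + 1/(1/1) = 4 + 1/1 = 5/1
1 + 1/(5/1) = 1 + 1/5 = 6/5
1 + 1/(6/5) = 1 + 5/6 = 11/6
2 + 1/(11/6) = 2 + 6/11 = 28/11
1 + 1/(28/11) = 1 + 11/28 = 39/28
2 + 1/(39/28) = 2 + 28/39 = 106/39

106/39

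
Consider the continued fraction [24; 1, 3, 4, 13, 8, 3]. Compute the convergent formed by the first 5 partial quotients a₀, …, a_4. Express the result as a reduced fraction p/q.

Collapse the nested fraction from the inside out:
Start with 13.
4 + 1/(13/1) = 4 + 1/13 = 53/13
3 + 1/(53/13) = 3 + 13/53 = 172/53
1 + 1/(172/53) = 1 + 53/172 = 225/172
24 + 1/(225/172) = 24 + 172/225 = 5572/225

5572/225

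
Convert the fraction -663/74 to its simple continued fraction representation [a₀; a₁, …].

-663 ÷ 74 → quotient -9, remainder 3
74 ÷ 3 → quotient 24, remainder 2
3 ÷ 2 → quotient 1, remainder 1
2 ÷ 1 → quotient 2, remainder 0

[-9; 24, 1, 2]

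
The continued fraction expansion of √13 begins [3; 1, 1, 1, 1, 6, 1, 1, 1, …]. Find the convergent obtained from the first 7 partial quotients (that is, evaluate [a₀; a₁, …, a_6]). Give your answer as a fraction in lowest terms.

Start with 1.
6 + 1/(1/1) = 6 + 1/1 = 7/1
1 + 1/(7/1) = 1 + 1/7 = 8/7
1 + 1/(8/7) = 1 + 7/8 = 15/8
1 + 1/(15/8) = 1 + 8/15 = 23/15
1 + 1/(23/15) = 1 + 15/23 = 38/23
3 + 1/(38/23) = 3 + 23/38 = 137/38

137/38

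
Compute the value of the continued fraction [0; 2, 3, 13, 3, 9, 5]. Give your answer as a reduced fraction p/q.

5858/13621

Collapse the nested fraction from the inside out:
Start with 5.
9 + 1/(5/1) = 9 + 1/5 = 46/5
3 + 1/(46/5) = 3 + 5/46 = 143/46
13 + 1/(143/46) = 13 + 46/143 = 1905/143
3 + 1/(1905/143) = 3 + 143/1905 = 5858/1905
2 + 1/(5858/1905) = 2 + 1905/5858 = 13621/5858
0 + 1/(13621/5858) = 0 + 5858/13621 = 5858/13621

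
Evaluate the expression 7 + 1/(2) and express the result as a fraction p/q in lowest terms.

15/2

Compute successive convergents:
a_0 = 7: 7/1
a_1 = 2: 15/2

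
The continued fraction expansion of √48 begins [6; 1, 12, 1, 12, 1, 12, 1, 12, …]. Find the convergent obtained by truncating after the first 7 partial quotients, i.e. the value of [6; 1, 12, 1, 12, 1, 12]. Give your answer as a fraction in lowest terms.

17466/2521

a_0 = 6: 6/1
a_1 = 1: 7/1
a_2 = 12: 90/13
a_3 = 1: 97/14
a_4 = 12: 1254/181
a_5 = 1: 1351/195
a_6 = 12: 17466/2521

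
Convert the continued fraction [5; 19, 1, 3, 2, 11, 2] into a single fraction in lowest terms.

21475/4252

Work from the innermost term outward:
Start with 2.
11 + 1/(2/1) = 11 + 1/2 = 23/2
2 + 1/(23/2) = 2 + 2/23 = 48/23
3 + 1/(48/23) = 3 + 23/48 = 167/48
1 + 1/(167/48) = 1 + 48/167 = 215/167
19 + 1/(215/167) = 19 + 167/215 = 4252/215
5 + 1/(4252/215) = 5 + 215/4252 = 21475/4252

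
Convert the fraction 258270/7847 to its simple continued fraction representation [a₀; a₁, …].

[32; 1, 10, 1, 1, 10, 2, 15]

Repeatedly divide and take the remainder:
258270 ÷ 7847 → quotient 32, remainder 7166
7847 ÷ 7166 → quotient 1, remainder 681
7166 ÷ 681 → quotient 10, remainder 356
681 ÷ 356 → quotient 1, remainder 325
356 ÷ 325 → quotient 1, remainder 31
325 ÷ 31 → quotient 10, remainder 15
31 ÷ 15 → quotient 2, remainder 1
15 ÷ 1 → quotient 15, remainder 0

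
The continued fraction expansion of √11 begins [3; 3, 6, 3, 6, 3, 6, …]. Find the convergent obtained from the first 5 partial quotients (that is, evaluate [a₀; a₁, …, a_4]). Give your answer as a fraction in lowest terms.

a_0 = 3: 3/1
a_1 = 3: 10/3
a_2 = 6: 63/19
a_3 = 3: 199/60
a_4 = 6: 1257/379

1257/379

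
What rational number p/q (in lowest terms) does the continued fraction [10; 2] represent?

21/2

Starting at the tail and folding back:
Start with 2.
10 + 1/(2/1) = 10 + 1/2 = 21/2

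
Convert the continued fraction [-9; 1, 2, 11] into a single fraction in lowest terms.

-283/34

a_0 = -9: -9/1
a_1 = 1: -8/1
a_2 = 2: -25/3
a_3 = 11: -283/34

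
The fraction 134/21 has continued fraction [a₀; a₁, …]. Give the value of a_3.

1

Repeatedly divide and take the remainder:
134 = 6·21 + 8, so a_0 = 6
21 = 2·8 + 5, so a_1 = 2
8 = 1·5 + 3, so a_2 = 1
5 = 1·3 + 2, so a_3 = 1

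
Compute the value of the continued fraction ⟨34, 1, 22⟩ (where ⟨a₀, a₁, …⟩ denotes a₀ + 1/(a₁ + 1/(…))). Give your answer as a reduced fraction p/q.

804/23

Use the convergent recurrence hₖ = aₖ·hₖ₋₁ + hₖ₋₂ (and likewise for the denominators kₖ):
a_0 = 34: 34/1
a_1 = 1: 35/1
a_2 = 22: 804/23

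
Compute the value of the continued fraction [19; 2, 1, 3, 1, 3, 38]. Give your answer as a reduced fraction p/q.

39259/2028

a_0 = 19: 19/1
a_1 = 2: 39/2
a_2 = 1: 58/3
a_3 = 3: 213/11
a_4 = 1: 271/14
a_5 = 3: 1026/53
a_6 = 38: 39259/2028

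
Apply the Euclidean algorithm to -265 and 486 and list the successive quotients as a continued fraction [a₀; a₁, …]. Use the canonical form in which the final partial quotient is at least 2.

-265 = -1·486 + 221, so a_0 = -1
486 = 2·221 + 44, so a_1 = 2
221 = 5·44 + 1, so a_2 = 5
44 = 44·1 + 0, so a_3 = 44

[-1; 2, 5, 44]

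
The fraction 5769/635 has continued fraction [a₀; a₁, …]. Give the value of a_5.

⌊5769/635⌋ = 9, remainder 54
⌊635/54⌋ = 11, remainder 41
⌊54/41⌋ = 1, remainder 13
⌊41/13⌋ = 3, remainder 2
⌊13/2⌋ = 6, remainder 1
⌊2/1⌋ = 2, remainder 0

2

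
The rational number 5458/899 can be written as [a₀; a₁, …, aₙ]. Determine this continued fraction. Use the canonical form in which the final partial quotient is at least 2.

Run the Euclidean algorithm, recording each quotient:
⌊5458/899⌋ = 6, remainder 64
⌊899/64⌋ = 14, remainder 3
⌊64/3⌋ = 21, remainder 1
⌊3/1⌋ = 3, remainder 0

[6; 14, 21, 3]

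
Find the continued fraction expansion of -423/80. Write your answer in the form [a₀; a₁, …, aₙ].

-423 ÷ 80 → quotient -6, remainder 57
80 ÷ 57 → quotient 1, remainder 23
57 ÷ 23 → quotient 2, remainder 11
23 ÷ 11 → quotient 2, remainder 1
11 ÷ 1 → quotient 11, remainder 0

[-6; 1, 2, 2, 11]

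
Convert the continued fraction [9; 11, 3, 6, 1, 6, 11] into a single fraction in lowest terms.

Collapse the nested fraction from the inside out:
Start with 11.
6 + 1/(11/1) = 6 + 1/11 = 67/11
1 + 1/(67/11) = 1 + 11/67 = 78/67
6 + 1/(78/67) = 6 + 67/78 = 535/78
3 + 1/(535/78) = 3 + 78/535 = 1683/535
11 + 1/(1683/535) = 11 + 535/1683 = 19048/1683
9 + 1/(19048/1683) = 9 + 1683/19048 = 173115/19048

173115/19048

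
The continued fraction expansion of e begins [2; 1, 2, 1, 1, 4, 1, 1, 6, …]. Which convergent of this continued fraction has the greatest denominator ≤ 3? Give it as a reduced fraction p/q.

8/3

a_0 = 2: 2/1  (≤ bound)
a_1 = 1: 3/1  (≤ bound)
a_2 = 2: 8/3  (≤ bound)
a_3 = 1: 11/4  (> 3, stop)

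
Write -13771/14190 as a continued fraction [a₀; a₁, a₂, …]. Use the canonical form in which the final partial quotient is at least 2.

[-1; 33, 1, 6, 2, 13, 2]

-13771 = -1·14190 + 419, so a_0 = -1
14190 = 33·419 + 363, so a_1 = 33
419 = 1·363 + 56, so a_2 = 1
363 = 6·56 + 27, so a_3 = 6
56 = 2·27 + 2, so a_4 = 2
27 = 13·2 + 1, so a_5 = 13
2 = 2·1 + 0, so a_6 = 2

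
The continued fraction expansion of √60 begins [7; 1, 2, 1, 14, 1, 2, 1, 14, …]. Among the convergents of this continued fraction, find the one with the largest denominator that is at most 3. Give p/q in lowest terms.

a_0 = 7: 7/1  (≤ bound)
a_1 = 1: 8/1  (≤ bound)
a_2 = 2: 23/3  (≤ bound)
a_3 = 1: 31/4  (> 3, stop)

23/3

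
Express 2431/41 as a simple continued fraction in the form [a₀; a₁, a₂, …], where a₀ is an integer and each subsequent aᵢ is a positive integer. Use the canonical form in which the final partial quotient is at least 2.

[59; 3, 2, 2, 2]

Repeatedly divide and take the remainder:
2431 = 59·41 + 12, so a_0 = 59
41 = 3·12 + 5, so a_1 = 3
12 = 2·5 + 2, so a_2 = 2
5 = 2·2 + 1, so a_3 = 2
2 = 2·1 + 0, so a_4 = 2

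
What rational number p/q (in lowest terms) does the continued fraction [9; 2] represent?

Use the convergent recurrence hₖ = aₖ·hₖ₋₁ + hₖ₋₂ (and likewise for the denominators kₖ):
a_0 = 9: 9/1
a_1 = 2: 19/2

19/2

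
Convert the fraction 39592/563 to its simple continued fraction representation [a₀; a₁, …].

[70; 3, 10, 1, 2, 2, 2]

Run the Euclidean algorithm, recording each quotient:
39592 = 70·563 + 182, so a_0 = 70
563 = 3·182 + 17, so a_1 = 3
182 = 10·17 + 12, so a_2 = 10
17 = 1·12 + 5, so a_3 = 1
12 = 2·5 + 2, so a_4 = 2
5 = 2·2 + 1, so a_5 = 2
2 = 2·1 + 0, so a_6 = 2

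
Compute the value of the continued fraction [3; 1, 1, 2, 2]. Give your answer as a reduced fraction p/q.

43/12

Start with 2.
2 + 1/(2/1) = 2 + 1/2 = 5/2
1 + 1/(5/2) = 1 + 2/5 = 7/5
1 + 1/(7/5) = 1 + 5/7 = 12/7
3 + 1/(12/7) = 3 + 7/12 = 43/12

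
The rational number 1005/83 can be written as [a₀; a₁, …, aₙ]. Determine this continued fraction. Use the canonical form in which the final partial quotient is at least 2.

1005 ÷ 83 → quotient 12, remainder 9
83 ÷ 9 → quotient 9, remainder 2
9 ÷ 2 → quotient 4, remainder 1
2 ÷ 1 → quotient 2, remainder 0

[12; 9, 4, 2]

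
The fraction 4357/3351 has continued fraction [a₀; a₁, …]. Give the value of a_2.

3

⌊4357/3351⌋ = 1, remainder 1006
⌊3351/1006⌋ = 3, remainder 333
⌊1006/333⌋ = 3, remainder 7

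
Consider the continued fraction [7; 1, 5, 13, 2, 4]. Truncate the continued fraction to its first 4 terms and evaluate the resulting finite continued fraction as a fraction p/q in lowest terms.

a_0 = 7: 7/1
a_1 = 1: 8/1
a_2 = 5: 47/6
a_3 = 13: 619/79

619/79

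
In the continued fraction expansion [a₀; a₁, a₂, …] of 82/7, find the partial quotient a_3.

Apply division with remainder until the remainder is 0:
82 = 11·7 + 5, so a_0 = 11
7 = 1·5 + 2, so a_1 = 1
5 = 2·2 + 1, so a_2 = 2
2 = 2·1 + 0, so a_3 = 2

2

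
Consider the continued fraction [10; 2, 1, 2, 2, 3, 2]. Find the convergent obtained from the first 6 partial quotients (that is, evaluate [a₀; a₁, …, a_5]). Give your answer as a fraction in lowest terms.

674/65

Work from the innermost term outward:
Start with 3.
2 + 1/(3/1) = 2 + 1/3 = 7/3
2 + 1/(7/3) = 2 + 3/7 = 17/7
1 + 1/(17/7) = 1 + 7/17 = 24/17
2 + 1/(24/17) = 2 + 17/24 = 65/24
10 + 1/(65/24) = 10 + 24/65 = 674/65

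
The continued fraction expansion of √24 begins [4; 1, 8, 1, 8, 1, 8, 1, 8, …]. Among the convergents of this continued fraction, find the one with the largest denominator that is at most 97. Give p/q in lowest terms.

436/89

a_0 = 4: 4/1  (≤ bound)
a_1 = 1: 5/1  (≤ bound)
a_2 = 8: 44/9  (≤ bound)
a_3 = 1: 49/10  (≤ bound)
a_4 = 8: 436/89  (≤ bound)
a_5 = 1: 485/99  (> 97, stop)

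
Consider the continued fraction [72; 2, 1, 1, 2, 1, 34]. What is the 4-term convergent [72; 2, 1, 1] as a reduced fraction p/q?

a_0 = 72: 72/1
a_1 = 2: 145/2
a_2 = 1: 217/3
a_3 = 1: 362/5

362/5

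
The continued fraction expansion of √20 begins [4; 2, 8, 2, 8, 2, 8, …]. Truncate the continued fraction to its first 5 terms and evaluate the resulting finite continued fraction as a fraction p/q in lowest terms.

1364/305

Work from the innermost term outward:
Start with 8.
2 + 1/(8/1) = 2 + 1/8 = 17/8
8 + 1/(17/8) = 8 + 8/17 = 144/17
2 + 1/(144/17) = 2 + 17/144 = 305/144
4 + 1/(305/144) = 4 + 144/305 = 1364/305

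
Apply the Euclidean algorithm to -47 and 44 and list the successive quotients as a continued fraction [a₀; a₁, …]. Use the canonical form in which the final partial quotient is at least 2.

[-2; 1, 13, 1, 2]

-47 ÷ 44 → quotient -2, remainder 41
44 ÷ 41 → quotient 1, remainder 3
41 ÷ 3 → quotient 13, remainder 2
3 ÷ 2 → quotient 1, remainder 1
2 ÷ 1 → quotient 2, remainder 0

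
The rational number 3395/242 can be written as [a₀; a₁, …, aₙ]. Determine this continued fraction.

Apply division with remainder until the remainder is 0:
3395 = 14·242 + 7, so a_0 = 14
242 = 34·7 + 4, so a_1 = 34
7 = 1·4 + 3, so a_2 = 1
4 = 1·3 + 1, so a_3 = 1
3 = 3·1 + 0, so a_4 = 3

[14; 34, 1, 1, 3]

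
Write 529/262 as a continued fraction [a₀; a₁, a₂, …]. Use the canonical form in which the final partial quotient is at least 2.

⌊529/262⌋ = 2, remainder 5
⌊262/5⌋ = 52, remainder 2
⌊5/2⌋ = 2, remainder 1
⌊2/1⌋ = 2, remainder 0

[2; 52, 2, 2]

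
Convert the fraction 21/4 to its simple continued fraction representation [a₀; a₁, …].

Run the Euclidean algorithm, recording each quotient:
⌊21/4⌋ = 5, remainder 1
⌊4/1⌋ = 4, remainder 0

[5; 4]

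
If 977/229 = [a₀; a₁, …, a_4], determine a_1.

Repeatedly divide and take the remainder:
977 = 4·229 + 61, so a_0 = 4
229 = 3·61 + 46, so a_1 = 3

3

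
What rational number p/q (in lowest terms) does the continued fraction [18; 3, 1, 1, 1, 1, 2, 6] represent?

5483/300

a_0 = 18: 18/1
a_1 = 3: 55/3
a_2 = 1: 73/4
a_3 = 1: 128/7
a_4 = 1: 201/11
a_5 = 1: 329/18
a_6 = 2: 859/47
a_7 = 6: 5483/300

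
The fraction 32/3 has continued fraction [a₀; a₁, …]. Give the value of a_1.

Apply division with remainder until the remainder is 0:
32 = 10·3 + 2, so a_0 = 10
3 = 1·2 + 1, so a_1 = 1

1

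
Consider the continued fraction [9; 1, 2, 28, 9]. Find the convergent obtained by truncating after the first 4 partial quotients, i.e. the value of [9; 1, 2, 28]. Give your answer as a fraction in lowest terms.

a_0 = 9: 9/1
a_1 = 1: 10/1
a_2 = 2: 29/3
a_3 = 28: 822/85

822/85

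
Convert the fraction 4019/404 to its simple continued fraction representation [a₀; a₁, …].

Repeatedly divide and take the remainder:
4019 ÷ 404 → quotient 9, remainder 383
404 ÷ 383 → quotient 1, remainder 21
383 ÷ 21 → quotient 18, remainder 5
21 ÷ 5 → quotient 4, remainder 1
5 ÷ 1 → quotient 5, remainder 0

[9; 1, 18, 4, 5]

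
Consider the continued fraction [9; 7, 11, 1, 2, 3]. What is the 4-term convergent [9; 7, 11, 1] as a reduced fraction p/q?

777/85

a_0 = 9: 9/1
a_1 = 7: 64/7
a_2 = 11: 713/78
a_3 = 1: 777/85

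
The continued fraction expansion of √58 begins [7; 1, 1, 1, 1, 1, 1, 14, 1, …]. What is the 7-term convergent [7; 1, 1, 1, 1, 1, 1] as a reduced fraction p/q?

a_0 = 7: 7/1
a_1 = 1: 8/1
a_2 = 1: 15/2
a_3 = 1: 23/3
a_4 = 1: 38/5
a_5 = 1: 61/8
a_6 = 1: 99/13

99/13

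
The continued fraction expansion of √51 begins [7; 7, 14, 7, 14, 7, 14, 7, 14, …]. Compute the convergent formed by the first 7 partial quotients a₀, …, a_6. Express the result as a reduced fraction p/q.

a_0 = 7: 7/1
a_1 = 7: 50/7
a_2 = 14: 707/99
a_3 = 7: 4999/700
a_4 = 14: 70693/9899
a_5 = 7: 499850/69993
a_6 = 14: 7068593/989801

7068593/989801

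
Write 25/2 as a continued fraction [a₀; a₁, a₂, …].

25 ÷ 2 → quotient 12, remainder 1
2 ÷ 1 → quotient 2, remainder 0

[12; 2]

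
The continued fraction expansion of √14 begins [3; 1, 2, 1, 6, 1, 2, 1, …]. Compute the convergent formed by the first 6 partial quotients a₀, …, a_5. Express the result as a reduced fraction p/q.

Starting at the tail and folding back:
Start with 1.
6 + 1/(1/1) = 6 + 1/1 = 7/1
1 + 1/(7/1) = 1 + 1/7 = 8/7
2 + 1/(8/7) = 2 + 7/8 = 23/8
1 + 1/(23/8) = 1 + 8/23 = 31/23
3 + 1/(31/23) = 3 + 23/31 = 116/31

116/31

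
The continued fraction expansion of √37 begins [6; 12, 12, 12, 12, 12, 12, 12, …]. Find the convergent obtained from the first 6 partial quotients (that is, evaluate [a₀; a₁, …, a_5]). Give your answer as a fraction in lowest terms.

Build up convergents one term at a time:
a_0 = 6: 6/1
a_1 = 12: 73/12
a_2 = 12: 882/145
a_3 = 12: 10657/1752
a_4 = 12: 128766/21169
a_5 = 12: 1555849/255780

1555849/255780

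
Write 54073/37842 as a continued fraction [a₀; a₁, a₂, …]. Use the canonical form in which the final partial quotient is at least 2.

54073 = 1·37842 + 16231, so a_0 = 1
37842 = 2·16231 + 5380, so a_1 = 2
16231 = 3·5380 + 91, so a_2 = 3
5380 = 59·91 + 11, so a_3 = 59
91 = 8·11 + 3, so a_4 = 8
11 = 3·3 + 2, so a_5 = 3
3 = 1·2 + 1, so a_6 = 1
2 = 2·1 + 0, so a_7 = 2

[1; 2, 3, 59, 8, 3, 1, 2]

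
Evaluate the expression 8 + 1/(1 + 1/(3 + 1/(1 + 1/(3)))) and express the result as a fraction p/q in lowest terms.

a_0 = 8: 8/1
a_1 = 1: 9/1
a_2 = 3: 35/4
a_3 = 1: 44/5
a_4 = 3: 167/19

167/19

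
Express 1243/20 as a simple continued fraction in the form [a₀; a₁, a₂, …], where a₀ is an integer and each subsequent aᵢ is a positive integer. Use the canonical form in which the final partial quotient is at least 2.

[62; 6, 1, 2]

⌊1243/20⌋ = 62, remainder 3
⌊20/3⌋ = 6, remainder 2
⌊3/2⌋ = 1, remainder 1
⌊2/1⌋ = 2, remainder 0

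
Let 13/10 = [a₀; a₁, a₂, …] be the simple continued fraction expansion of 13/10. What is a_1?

3

Run the Euclidean algorithm, recording each quotient:
⌊13/10⌋ = 1, remainder 3
⌊10/3⌋ = 3, remainder 1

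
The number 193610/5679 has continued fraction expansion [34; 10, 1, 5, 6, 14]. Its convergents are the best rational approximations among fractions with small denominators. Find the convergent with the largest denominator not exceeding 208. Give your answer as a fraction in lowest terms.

a_0 = 34: 34/1  (≤ bound)
a_1 = 10: 341/10  (≤ bound)
a_2 = 1: 375/11  (≤ bound)
a_3 = 5: 2216/65  (≤ bound)
a_4 = 6: 13671/401  (> 208, stop)

2216/65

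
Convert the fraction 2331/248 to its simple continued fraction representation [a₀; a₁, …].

[9; 2, 1, 1, 49]

Repeatedly divide and take the remainder:
⌊2331/248⌋ = 9, remainder 99
⌊248/99⌋ = 2, remainder 50
⌊99/50⌋ = 1, remainder 49
⌊50/49⌋ = 1, remainder 1
⌊49/1⌋ = 49, remainder 0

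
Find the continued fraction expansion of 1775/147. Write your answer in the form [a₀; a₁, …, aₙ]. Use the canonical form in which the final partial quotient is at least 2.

[12; 13, 2, 1, 3]

Apply division with remainder until the remainder is 0:
1775 = 12·147 + 11, so a_0 = 12
147 = 13·11 + 4, so a_1 = 13
11 = 2·4 + 3, so a_2 = 2
4 = 1·3 + 1, so a_3 = 1
3 = 3·1 + 0, so a_4 = 3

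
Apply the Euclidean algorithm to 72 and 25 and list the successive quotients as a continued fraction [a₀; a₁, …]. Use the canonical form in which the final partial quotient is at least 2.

[2; 1, 7, 3]

⌊72/25⌋ = 2, remainder 22
⌊25/22⌋ = 1, remainder 3
⌊22/3⌋ = 7, remainder 1
⌊3/1⌋ = 3, remainder 0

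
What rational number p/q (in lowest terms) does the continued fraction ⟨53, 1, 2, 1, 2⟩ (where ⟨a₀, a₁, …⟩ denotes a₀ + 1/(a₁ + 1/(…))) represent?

Use the convergent recurrence hₖ = aₖ·hₖ₋₁ + hₖ₋₂ (and likewise for the denominators kₖ):
a_0 = 53: 53/1
a_1 = 1: 54/1
a_2 = 2: 161/3
a_3 = 1: 215/4
a_4 = 2: 591/11

591/11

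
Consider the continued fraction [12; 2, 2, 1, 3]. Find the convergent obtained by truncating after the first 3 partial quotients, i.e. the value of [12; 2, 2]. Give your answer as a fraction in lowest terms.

62/5

a_0 = 12: 12/1
a_1 = 2: 25/2
a_2 = 2: 62/5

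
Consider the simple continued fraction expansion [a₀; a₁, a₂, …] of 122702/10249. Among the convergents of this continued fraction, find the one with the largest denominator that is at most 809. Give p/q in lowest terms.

2574/215

a_0 = 11: 11/1  (≤ bound)
a_1 = 1: 12/1  (≤ bound)
a_2 = 34: 419/35  (≤ bound)
a_3 = 1: 431/36  (≤ bound)
a_4 = 5: 2574/215  (≤ bound)
a_5 = 11: 28745/2401  (> 809, stop)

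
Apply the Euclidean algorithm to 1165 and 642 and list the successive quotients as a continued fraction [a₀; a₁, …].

[1; 1, 4, 2, 1, 1, 7, 3]

1165 ÷ 642 → quotient 1, remainder 523
642 ÷ 523 → quotient 1, remainder 119
523 ÷ 119 → quotient 4, remainder 47
119 ÷ 47 → quotient 2, remainder 25
47 ÷ 25 → quotient 1, remainder 22
25 ÷ 22 → quotient 1, remainder 3
22 ÷ 3 → quotient 7, remainder 1
3 ÷ 1 → quotient 3, remainder 0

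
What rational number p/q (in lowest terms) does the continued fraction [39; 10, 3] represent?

1212/31

a_0 = 39: 39/1
a_1 = 10: 391/10
a_2 = 3: 1212/31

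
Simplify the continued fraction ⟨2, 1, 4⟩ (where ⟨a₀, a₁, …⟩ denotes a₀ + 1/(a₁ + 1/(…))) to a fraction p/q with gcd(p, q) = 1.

14/5

Use the convergent recurrence hₖ = aₖ·hₖ₋₁ + hₖ₋₂ (and likewise for the denominators kₖ):
a_0 = 2: 2/1
a_1 = 1: 3/1
a_2 = 4: 14/5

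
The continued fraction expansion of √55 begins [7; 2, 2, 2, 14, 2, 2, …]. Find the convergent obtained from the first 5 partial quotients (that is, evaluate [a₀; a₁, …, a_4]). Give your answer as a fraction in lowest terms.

Start with 14.
2 + 1/(14/1) = 2 + 1/14 = 29/14
2 + 1/(29/14) = 2 + 14/29 = 72/29
2 + 1/(72/29) = 2 + 29/72 = 173/72
7 + 1/(173/72) = 7 + 72/173 = 1283/173

1283/173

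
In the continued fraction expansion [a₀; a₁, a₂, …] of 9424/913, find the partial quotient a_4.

15

9424 ÷ 913 → quotient 10, remainder 294
913 ÷ 294 → quotient 3, remainder 31
294 ÷ 31 → quotient 9, remainder 15
31 ÷ 15 → quotient 2, remainder 1
15 ÷ 1 → quotient 15, remainder 0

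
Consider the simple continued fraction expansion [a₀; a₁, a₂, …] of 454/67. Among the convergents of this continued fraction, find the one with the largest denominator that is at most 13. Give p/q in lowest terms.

a_0 = 6: 6/1  (≤ bound)
a_1 = 1: 7/1  (≤ bound)
a_2 = 3: 27/4  (≤ bound)
a_3 = 2: 61/9  (≤ bound)
a_4 = 7: 454/67  (> 13, stop)

61/9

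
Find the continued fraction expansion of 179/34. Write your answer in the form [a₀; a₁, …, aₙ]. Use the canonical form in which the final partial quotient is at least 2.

179 = 5·34 + 9, so a_0 = 5
34 = 3·9 + 7, so a_1 = 3
9 = 1·7 + 2, so a_2 = 1
7 = 3·2 + 1, so a_3 = 3
2 = 2·1 + 0, so a_4 = 2

[5; 3, 1, 3, 2]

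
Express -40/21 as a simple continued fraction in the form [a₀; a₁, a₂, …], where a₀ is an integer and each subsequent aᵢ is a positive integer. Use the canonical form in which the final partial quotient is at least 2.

Run the Euclidean algorithm, recording each quotient:
-40 = -2·21 + 2, so a_0 = -2
21 = 10·2 + 1, so a_1 = 10
2 = 2·1 + 0, so a_2 = 2

[-2; 10, 2]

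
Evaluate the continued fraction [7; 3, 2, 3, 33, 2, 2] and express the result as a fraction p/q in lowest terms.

Build up convergents one term at a time:
a_0 = 7: 7/1
a_1 = 3: 22/3
a_2 = 2: 51/7
a_3 = 3: 175/24
a_4 = 33: 5826/799
a_5 = 2: 11827/1622
a_6 = 2: 29480/4043

29480/4043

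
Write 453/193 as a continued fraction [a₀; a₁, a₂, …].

[2; 2, 1, 7, 2, 1, 2]

Repeatedly divide and take the remainder:
453 = 2·193 + 67, so a_0 = 2
193 = 2·67 + 59, so a_1 = 2
67 = 1·59 + 8, so a_2 = 1
59 = 7·8 + 3, so a_3 = 7
8 = 2·3 + 2, so a_4 = 2
3 = 1·2 + 1, so a_5 = 1
2 = 2·1 + 0, so a_6 = 2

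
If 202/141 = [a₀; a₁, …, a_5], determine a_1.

2

202 = 1·141 + 61, so a_0 = 1
141 = 2·61 + 19, so a_1 = 2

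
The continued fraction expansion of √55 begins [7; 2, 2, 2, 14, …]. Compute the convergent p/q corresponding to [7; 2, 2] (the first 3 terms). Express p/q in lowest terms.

37/5

Starting at the tail and folding back:
Start with 2.
2 + 1/(2/1) = 2 + 1/2 = 5/2
7 + 1/(5/2) = 7 + 2/5 = 37/5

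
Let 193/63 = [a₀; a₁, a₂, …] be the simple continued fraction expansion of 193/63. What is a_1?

15

193 = 3·63 + 4, so a_0 = 3
63 = 15·4 + 3, so a_1 = 15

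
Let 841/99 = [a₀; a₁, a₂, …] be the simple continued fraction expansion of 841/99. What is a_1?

Run the Euclidean algorithm, recording each quotient:
841 = 8·99 + 49, so a_0 = 8
99 = 2·49 + 1, so a_1 = 2

2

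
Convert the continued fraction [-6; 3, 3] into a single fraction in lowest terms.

-57/10

Build up convergents one term at a time:
a_0 = -6: -6/1
a_1 = 3: -17/3
a_2 = 3: -57/10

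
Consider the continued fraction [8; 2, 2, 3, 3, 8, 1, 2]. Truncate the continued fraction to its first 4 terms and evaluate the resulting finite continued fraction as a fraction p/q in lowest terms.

143/17

a_0 = 8: 8/1
a_1 = 2: 17/2
a_2 = 2: 42/5
a_3 = 3: 143/17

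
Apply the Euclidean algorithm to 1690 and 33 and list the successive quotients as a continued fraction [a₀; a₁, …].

[51; 4, 1, 2, 2]

Repeatedly divide and take the remainder:
1690 ÷ 33 → quotient 51, remainder 7
33 ÷ 7 → quotient 4, remainder 5
7 ÷ 5 → quotient 1, remainder 2
5 ÷ 2 → quotient 2, remainder 1
2 ÷ 1 → quotient 2, remainder 0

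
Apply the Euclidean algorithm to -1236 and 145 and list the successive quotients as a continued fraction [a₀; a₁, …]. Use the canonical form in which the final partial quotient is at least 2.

Run the Euclidean algorithm, recording each quotient:
-1236 ÷ 145 → quotient -9, remainder 69
145 ÷ 69 → quotient 2, remainder 7
69 ÷ 7 → quotient 9, remainder 6
7 ÷ 6 → quotient 1, remainder 1
6 ÷ 1 → quotient 6, remainder 0

[-9; 2, 9, 1, 6]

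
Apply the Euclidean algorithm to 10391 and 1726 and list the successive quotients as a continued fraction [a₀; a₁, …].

[6; 49, 3, 5, 2]

⌊10391/1726⌋ = 6, remainder 35
⌊1726/35⌋ = 49, remainder 11
⌊35/11⌋ = 3, remainder 2
⌊11/2⌋ = 5, remainder 1
⌊2/1⌋ = 2, remainder 0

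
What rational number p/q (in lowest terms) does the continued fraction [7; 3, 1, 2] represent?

Start with 2.
1 + 1/(2/1) = 1 + 1/2 = 3/2
3 + 1/(3/2) = 3 + 2/3 = 11/3
7 + 1/(11/3) = 7 + 3/11 = 80/11

80/11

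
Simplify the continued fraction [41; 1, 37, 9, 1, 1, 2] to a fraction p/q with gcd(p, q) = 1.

76770/1829

Build up convergents one term at a time:
a_0 = 41: 41/1
a_1 = 1: 42/1
a_2 = 37: 1595/38
a_3 = 9: 14397/343
a_4 = 1: 15992/381
a_5 = 1: 30389/724
a_6 = 2: 76770/1829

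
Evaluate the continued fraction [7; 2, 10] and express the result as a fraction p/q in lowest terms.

Start with 10.
2 + 1/(10/1) = 2 + 1/10 = 21/10
7 + 1/(21/10) = 7 + 10/21 = 157/21

157/21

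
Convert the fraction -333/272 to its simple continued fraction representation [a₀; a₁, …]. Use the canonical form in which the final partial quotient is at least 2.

-333 ÷ 272 → quotient -2, remainder 211
272 ÷ 211 → quotient 1, remainder 61
211 ÷ 61 → quotient 3, remainder 28
61 ÷ 28 → quotient 2, remainder 5
28 ÷ 5 → quotient 5, remainder 3
5 ÷ 3 → quotient 1, remainder 2
3 ÷ 2 → quotient 1, remainder 1
2 ÷ 1 → quotient 2, remainder 0

[-2; 1, 3, 2, 5, 1, 1, 2]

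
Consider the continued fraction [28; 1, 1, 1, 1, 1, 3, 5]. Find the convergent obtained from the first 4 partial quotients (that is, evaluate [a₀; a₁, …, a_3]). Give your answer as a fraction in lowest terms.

86/3

Start with 1.
1 + 1/(1/1) = 1 + 1/1 = 2/1
1 + 1/(2/1) = 1 + 1/2 = 3/2
28 + 1/(3/2) = 28 + 2/3 = 86/3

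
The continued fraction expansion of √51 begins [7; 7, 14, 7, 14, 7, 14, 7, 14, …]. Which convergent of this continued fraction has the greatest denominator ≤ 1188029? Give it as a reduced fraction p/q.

7068593/989801

a_0 = 7: 7/1  (≤ bound)
a_1 = 7: 50/7  (≤ bound)
a_2 = 14: 707/99  (≤ bound)
a_3 = 7: 4999/700  (≤ bound)
a_4 = 14: 70693/9899  (≤ bound)
a_5 = 7: 499850/69993  (≤ bound)
a_6 = 14: 7068593/989801  (≤ bound)
a_7 = 7: 49980001/6998600  (> 1188029, stop)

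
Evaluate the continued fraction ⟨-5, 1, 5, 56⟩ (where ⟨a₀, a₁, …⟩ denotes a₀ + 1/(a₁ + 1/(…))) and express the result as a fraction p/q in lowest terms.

Starting at the tail and folding back:
Start with 56.
5 + 1/(56/1) = 5 + 1/56 = 281/56
1 + 1/(281/56) = 1 + 56/281 = 337/281
-5 + 1/(337/281) = -5 + 281/337 = -1404/337

-1404/337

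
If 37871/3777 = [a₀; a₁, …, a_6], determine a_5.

9

37871 ÷ 3777 → quotient 10, remainder 101
3777 ÷ 101 → quotient 37, remainder 40
101 ÷ 40 → quotient 2, remainder 21
40 ÷ 21 → quotient 1, remainder 19
21 ÷ 19 → quotient 1, remainder 2
19 ÷ 2 → quotient 9, remainder 1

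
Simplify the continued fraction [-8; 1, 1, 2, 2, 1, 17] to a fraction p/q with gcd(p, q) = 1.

-2231/301

Start with 17.
1 + 1/(17/1) = 1 + 1/17 = 18/17
2 + 1/(18/17) = 2 + 17/18 = 53/18
2 + 1/(53/18) = 2 + 18/53 = 124/53
1 + 1/(124/53) = 1 + 53/124 = 177/124
1 + 1/(177/124) = 1 + 124/177 = 301/177
-8 + 1/(301/177) = -8 + 177/301 = -2231/301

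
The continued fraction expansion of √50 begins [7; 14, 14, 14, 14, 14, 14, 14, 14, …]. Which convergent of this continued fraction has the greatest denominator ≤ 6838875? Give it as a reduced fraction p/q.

a_0 = 7: 7/1  (≤ bound)
a_1 = 14: 99/14  (≤ bound)
a_2 = 14: 1393/197  (≤ bound)
a_3 = 14: 19601/2772  (≤ bound)
a_4 = 14: 275807/39005  (≤ bound)
a_5 = 14: 3880899/548842  (≤ bound)
a_6 = 14: 54608393/7722793  (> 6838875, stop)

3880899/548842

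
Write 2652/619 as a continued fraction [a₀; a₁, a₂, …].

[4; 3, 1, 1, 14, 6]

⌊2652/619⌋ = 4, remainder 176
⌊619/176⌋ = 3, remainder 91
⌊176/91⌋ = 1, remainder 85
⌊91/85⌋ = 1, remainder 6
⌊85/6⌋ = 14, remainder 1
⌊6/1⌋ = 6, remainder 0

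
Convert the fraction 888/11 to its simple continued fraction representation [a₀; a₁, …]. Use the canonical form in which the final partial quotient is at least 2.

[80; 1, 2, 1, 2]

888 ÷ 11 → quotient 80, remainder 8
11 ÷ 8 → quotient 1, remainder 3
8 ÷ 3 → quotient 2, remainder 2
3 ÷ 2 → quotient 1, remainder 1
2 ÷ 1 → quotient 2, remainder 0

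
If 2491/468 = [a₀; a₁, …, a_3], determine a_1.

3

⌊2491/468⌋ = 5, remainder 151
⌊468/151⌋ = 3, remainder 15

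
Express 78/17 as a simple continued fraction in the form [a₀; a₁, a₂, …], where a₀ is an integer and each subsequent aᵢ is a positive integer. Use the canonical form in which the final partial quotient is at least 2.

Run the Euclidean algorithm, recording each quotient:
⌊78/17⌋ = 4, remainder 10
⌊17/10⌋ = 1, remainder 7
⌊10/7⌋ = 1, remainder 3
⌊7/3⌋ = 2, remainder 1
⌊3/1⌋ = 3, remainder 0

[4; 1, 1, 2, 3]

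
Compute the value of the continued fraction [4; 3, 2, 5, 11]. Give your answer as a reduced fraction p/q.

1823/425

Start with 11.
5 + 1/(11/1) = 5 + 1/11 = 56/11
2 + 1/(56/11) = 2 + 11/56 = 123/56
3 + 1/(123/56) = 3 + 56/123 = 425/123
4 + 1/(425/123) = 4 + 123/425 = 1823/425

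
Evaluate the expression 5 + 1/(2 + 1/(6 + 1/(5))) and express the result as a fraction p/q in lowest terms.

366/67

Compute successive convergents:
a_0 = 5: 5/1
a_1 = 2: 11/2
a_2 = 6: 71/13
a_3 = 5: 366/67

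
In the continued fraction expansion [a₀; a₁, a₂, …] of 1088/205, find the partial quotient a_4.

Apply division with remainder until the remainder is 0:
1088 = 5·205 + 63, so a_0 = 5
205 = 3·63 + 16, so a_1 = 3
63 = 3·16 + 15, so a_2 = 3
16 = 1·15 + 1, so a_3 = 1
15 = 15·1 + 0, so a_4 = 15

15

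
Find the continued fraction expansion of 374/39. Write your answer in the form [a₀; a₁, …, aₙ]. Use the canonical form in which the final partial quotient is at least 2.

Apply division with remainder until the remainder is 0:
⌊374/39⌋ = 9, remainder 23
⌊39/23⌋ = 1, remainder 16
⌊23/16⌋ = 1, remainder 7
⌊16/7⌋ = 2, remainder 2
⌊7/2⌋ = 3, remainder 1
⌊2/1⌋ = 2, remainder 0

[9; 1, 1, 2, 3, 2]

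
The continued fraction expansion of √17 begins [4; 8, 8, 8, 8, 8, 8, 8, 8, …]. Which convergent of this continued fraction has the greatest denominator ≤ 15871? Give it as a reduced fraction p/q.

List convergents until the denominator exceeds the bound:
a_0 = 4: 4/1  (≤ bound)
a_1 = 8: 33/8  (≤ bound)
a_2 = 8: 268/65  (≤ bound)
a_3 = 8: 2177/528  (≤ bound)
a_4 = 8: 17684/4289  (≤ bound)
a_5 = 8: 143649/34840  (> 15871, stop)

17684/4289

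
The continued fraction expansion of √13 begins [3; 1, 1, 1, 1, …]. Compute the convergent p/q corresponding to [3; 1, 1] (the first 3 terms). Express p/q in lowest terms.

7/2

Start with 1.
1 + 1/(1/1) = 1 + 1/1 = 2/1
3 + 1/(2/1) = 3 + 1/2 = 7/2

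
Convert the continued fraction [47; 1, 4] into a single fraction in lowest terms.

239/5

Compute successive convergents:
a_0 = 47: 47/1
a_1 = 1: 48/1
a_2 = 4: 239/5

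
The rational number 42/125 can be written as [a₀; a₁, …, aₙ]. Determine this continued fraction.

[0; 2, 1, 41]

Apply division with remainder until the remainder is 0:
42 = 0·125 + 42, so a_0 = 0
125 = 2·42 + 41, so a_1 = 2
42 = 1·41 + 1, so a_2 = 1
41 = 41·1 + 0, so a_3 = 41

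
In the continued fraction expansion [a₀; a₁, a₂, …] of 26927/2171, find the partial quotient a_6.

8

Apply division with remainder until the remainder is 0:
26927 ÷ 2171 → quotient 12, remainder 875
2171 ÷ 875 → quotient 2, remainder 421
875 ÷ 421 → quotient 2, remainder 33
421 ÷ 33 → quotient 12, remainder 25
33 ÷ 25 → quotient 1, remainder 8
25 ÷ 8 → quotient 3, remainder 1
8 ÷ 1 → quotient 8, remainder 0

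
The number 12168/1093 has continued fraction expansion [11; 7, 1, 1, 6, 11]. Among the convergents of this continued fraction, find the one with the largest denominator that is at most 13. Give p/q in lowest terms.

89/8

List convergents until the denominator exceeds the bound:
a_0 = 11: 11/1  (≤ bound)
a_1 = 7: 78/7  (≤ bound)
a_2 = 1: 89/8  (≤ bound)
a_3 = 1: 167/15  (> 13, stop)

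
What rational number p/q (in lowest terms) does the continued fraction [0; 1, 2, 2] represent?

a_0 = 0: 0/1
a_1 = 1: 1/1
a_2 = 2: 2/3
a_3 = 2: 5/7

5/7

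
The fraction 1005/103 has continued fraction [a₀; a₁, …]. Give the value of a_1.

1005 = 9·103 + 78, so a_0 = 9
103 = 1·78 + 25, so a_1 = 1

1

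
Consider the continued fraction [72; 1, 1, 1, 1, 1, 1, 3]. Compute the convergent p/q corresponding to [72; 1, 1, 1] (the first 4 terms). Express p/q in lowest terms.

218/3

a_0 = 72: 72/1
a_1 = 1: 73/1
a_2 = 1: 145/2
a_3 = 1: 218/3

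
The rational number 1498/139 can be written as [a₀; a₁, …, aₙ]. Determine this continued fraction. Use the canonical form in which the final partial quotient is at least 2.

Repeatedly divide and take the remainder:
⌊1498/139⌋ = 10, remainder 108
⌊139/108⌋ = 1, remainder 31
⌊108/31⌋ = 3, remainder 15
⌊31/15⌋ = 2, remainder 1
⌊15/1⌋ = 15, remainder 0

[10; 1, 3, 2, 15]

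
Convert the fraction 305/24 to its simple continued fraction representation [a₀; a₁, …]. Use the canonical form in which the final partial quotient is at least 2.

[12; 1, 2, 2, 3]

305 ÷ 24 → quotient 12, remainder 17
24 ÷ 17 → quotient 1, remainder 7
17 ÷ 7 → quotient 2, remainder 3
7 ÷ 3 → quotient 2, remainder 1
3 ÷ 1 → quotient 3, remainder 0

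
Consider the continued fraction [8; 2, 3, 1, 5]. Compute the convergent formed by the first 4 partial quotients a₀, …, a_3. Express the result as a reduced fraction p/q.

76/9

Work from the innermost term outward:
Start with 1.
3 + 1/(1/1) = 3 + 1/1 = 4/1
2 + 1/(4/1) = 2 + 1/4 = 9/4
8 + 1/(9/4) = 8 + 4/9 = 76/9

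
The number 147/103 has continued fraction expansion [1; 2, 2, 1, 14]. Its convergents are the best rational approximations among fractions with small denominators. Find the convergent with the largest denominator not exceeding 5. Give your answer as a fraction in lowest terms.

7/5

List convergents until the denominator exceeds the bound:
a_0 = 1: 1/1  (≤ bound)
a_1 = 2: 3/2  (≤ bound)
a_2 = 2: 7/5  (≤ bound)
a_3 = 1: 10/7  (> 5, stop)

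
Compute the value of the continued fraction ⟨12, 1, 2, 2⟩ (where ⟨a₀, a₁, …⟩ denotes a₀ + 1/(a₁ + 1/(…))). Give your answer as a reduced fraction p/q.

89/7

Start with 2.
2 + 1/(2/1) = 2 + 1/2 = 5/2
1 + 1/(5/2) = 1 + 2/5 = 7/5
12 + 1/(7/5) = 12 + 5/7 = 89/7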